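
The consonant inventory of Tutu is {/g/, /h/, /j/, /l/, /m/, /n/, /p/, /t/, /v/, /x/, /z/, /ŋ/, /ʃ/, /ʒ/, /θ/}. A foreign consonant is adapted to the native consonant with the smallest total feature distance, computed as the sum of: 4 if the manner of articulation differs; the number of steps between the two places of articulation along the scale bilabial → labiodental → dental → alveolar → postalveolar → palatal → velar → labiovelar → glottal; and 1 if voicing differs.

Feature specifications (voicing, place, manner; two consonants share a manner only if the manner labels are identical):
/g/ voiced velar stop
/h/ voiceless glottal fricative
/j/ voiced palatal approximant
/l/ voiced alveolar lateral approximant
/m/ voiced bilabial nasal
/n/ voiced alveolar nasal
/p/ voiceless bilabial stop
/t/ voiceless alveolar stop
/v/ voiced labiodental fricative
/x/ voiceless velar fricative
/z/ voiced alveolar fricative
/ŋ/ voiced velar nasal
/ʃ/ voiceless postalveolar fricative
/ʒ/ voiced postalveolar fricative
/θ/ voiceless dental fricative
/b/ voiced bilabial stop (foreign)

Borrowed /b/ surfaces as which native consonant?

/p/ is closest: same manner (stop), place distance 0 (bilabial→bilabial), voicing differs (+1); total 1. Next closest is /m/ at distance 4.

p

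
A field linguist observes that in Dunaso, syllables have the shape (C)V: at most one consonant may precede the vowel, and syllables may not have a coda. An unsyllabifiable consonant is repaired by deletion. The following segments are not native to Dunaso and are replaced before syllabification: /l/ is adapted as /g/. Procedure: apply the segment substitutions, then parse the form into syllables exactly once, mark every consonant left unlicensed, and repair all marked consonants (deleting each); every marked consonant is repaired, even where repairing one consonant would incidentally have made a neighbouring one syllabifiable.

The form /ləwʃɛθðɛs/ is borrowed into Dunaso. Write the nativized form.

gəʃɛðɛ

Substitution: /l/ → /g/, giving /gəwʃɛθðɛs/.
Under (C)V, the unsyllabifiable consonants are /w/, /θ/, /s/ (no codas are permitted; onsets are limited to one consonant).
Each unlicensed consonant is deleted: /w/, /θ/, /s/.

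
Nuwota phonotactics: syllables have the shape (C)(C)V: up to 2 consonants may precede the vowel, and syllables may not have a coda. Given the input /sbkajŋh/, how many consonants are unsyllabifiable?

The consonants /s/, /j/, /ŋ/, /h/ cannot be parsed into a legal (C)(C)V syllable (no codas are permitted; onsets may contain at most 2 consonants).

4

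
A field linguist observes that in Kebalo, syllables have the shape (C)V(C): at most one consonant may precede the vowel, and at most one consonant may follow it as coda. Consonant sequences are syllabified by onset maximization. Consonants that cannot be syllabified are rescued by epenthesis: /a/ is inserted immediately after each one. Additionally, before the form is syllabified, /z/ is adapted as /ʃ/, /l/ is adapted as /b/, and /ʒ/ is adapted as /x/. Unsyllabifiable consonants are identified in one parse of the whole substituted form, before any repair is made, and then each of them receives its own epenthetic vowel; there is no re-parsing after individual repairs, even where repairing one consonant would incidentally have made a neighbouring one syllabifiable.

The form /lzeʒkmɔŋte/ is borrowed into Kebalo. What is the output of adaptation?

baʃexkamɔŋte

Substitution: /l/ → /b/, /z/ → /ʃ/, /ʒ/ → /x/, giving /bʃexkmɔŋte/.
The consonants /b/, /k/ cannot be parsed into a legal (C)V(C) syllable (at most one coda consonant is licensed; onsets are limited to one consonant).
Each unlicensed consonant becomes the onset of a new syllable: /b/ → /ba/, /k/ → /ka/.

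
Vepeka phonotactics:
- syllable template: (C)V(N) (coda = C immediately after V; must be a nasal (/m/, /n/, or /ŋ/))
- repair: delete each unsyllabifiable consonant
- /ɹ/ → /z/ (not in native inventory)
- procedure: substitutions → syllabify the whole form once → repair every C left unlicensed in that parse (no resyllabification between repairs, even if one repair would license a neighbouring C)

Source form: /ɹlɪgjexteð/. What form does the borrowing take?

lɪjete

Substitution: /ɹ/ → /z/, giving /zlɪgjexteð/.
Syllabifying with onset maximization leaves /z/, /g/, /x/, /ð/ stranded (only a nasal (/m/, /n/, or /ŋ/) is licensed in coda position; onsets are limited to one consonant).
Deleting the stranded consonants removes /z/, /g/, /x/, /ð/.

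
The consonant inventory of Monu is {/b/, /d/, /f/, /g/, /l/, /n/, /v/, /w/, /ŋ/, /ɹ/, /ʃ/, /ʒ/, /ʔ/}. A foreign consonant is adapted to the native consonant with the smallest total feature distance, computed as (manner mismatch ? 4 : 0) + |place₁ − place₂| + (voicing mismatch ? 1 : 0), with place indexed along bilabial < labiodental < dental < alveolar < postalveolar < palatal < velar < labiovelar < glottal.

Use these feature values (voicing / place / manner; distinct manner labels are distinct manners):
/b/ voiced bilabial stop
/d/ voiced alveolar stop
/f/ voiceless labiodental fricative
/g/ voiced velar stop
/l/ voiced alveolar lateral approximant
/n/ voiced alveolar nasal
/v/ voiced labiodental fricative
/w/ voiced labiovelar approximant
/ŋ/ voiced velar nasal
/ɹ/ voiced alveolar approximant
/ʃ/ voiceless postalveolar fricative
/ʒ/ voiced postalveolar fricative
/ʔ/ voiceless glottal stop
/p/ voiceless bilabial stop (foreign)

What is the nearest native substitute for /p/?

/b/ is closest: same manner (stop), place distance 0 (bilabial→bilabial), voicing differs (+1); total 1. Next closest is /d/ at distance 4.

b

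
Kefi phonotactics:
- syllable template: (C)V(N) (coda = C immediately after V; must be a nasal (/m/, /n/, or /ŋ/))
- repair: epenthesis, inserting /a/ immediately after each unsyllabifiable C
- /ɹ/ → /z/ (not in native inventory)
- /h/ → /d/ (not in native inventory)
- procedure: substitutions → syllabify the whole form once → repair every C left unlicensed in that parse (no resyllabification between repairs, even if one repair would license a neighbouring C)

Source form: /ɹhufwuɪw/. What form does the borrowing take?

zadufawuɪwa

Substitution: /ɹ/ → /z/, /h/ → /d/, giving /zdufwuɪw/.
Syllabifying with onset maximization leaves /z/, /f/, /w/ stranded (only a nasal (/m/, /n/, or /ŋ/) is licensed in coda position; onsets are limited to one consonant).
Epenthesis after each stranded consonant: /z/ → /za/, /f/ → /fa/, /w/ → /wa/.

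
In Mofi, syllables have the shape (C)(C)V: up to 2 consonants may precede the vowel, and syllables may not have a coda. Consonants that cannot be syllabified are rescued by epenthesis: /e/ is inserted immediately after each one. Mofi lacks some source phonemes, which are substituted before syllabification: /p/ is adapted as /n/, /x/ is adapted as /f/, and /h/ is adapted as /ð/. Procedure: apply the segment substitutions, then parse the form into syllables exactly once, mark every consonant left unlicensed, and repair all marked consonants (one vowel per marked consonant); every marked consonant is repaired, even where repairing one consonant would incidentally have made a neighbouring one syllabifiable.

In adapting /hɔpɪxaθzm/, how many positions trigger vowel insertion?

3

After substitution the input is /ðɔnɪfaθzm/.
The unsyllabifiable consonants are /θ/, /z/, /m/; each receives one epenthetic vowel.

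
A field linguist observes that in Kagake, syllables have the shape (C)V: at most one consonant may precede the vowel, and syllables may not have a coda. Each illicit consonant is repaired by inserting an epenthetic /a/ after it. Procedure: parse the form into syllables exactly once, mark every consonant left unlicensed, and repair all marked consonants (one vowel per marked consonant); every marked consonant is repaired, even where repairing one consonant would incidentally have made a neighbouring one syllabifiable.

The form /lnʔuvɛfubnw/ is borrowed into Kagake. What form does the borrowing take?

Under (C)V, the unsyllabifiable consonants are /l/, /n/, /b/, /n/, /w/ (no codas are permitted; onsets are limited to one consonant).
Each unlicensed consonant becomes the onset of a new syllable: /l/ → /la/, /n/ → /na/, /b/ → /ba/, /n/ → /na/, /w/ → /wa/.

lanaʔuvɛfubanawa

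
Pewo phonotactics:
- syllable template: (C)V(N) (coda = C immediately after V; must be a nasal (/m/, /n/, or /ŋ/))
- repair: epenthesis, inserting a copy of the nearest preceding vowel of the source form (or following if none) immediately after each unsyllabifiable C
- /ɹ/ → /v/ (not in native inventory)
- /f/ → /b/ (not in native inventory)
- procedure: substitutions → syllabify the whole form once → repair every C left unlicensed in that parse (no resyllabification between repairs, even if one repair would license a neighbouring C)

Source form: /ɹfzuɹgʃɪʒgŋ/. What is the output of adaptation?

Substitution: /ɹ/ → /v/, /f/ → /b/, giving /vbzuvgʃɪʒgŋ/.
Syllabifying with onset maximization leaves /v/, /b/, /v/, /g/, /ʒ/, /g/, /ŋ/ stranded (only a nasal (/m/, /n/, or /ŋ/) is licensed in coda position; onsets are limited to one consonant).
Inserting the epenthetic vowel yields /v/ → /vu/, /b/ → /bu/, /v/ → /vu/, /g/ → /gu/, /ʒ/ → /ʒɪ/, /g/ → /gɪ/, /ŋ/ → /ŋɪ/.

vubuzuvuguʃɪʒɪgɪŋɪ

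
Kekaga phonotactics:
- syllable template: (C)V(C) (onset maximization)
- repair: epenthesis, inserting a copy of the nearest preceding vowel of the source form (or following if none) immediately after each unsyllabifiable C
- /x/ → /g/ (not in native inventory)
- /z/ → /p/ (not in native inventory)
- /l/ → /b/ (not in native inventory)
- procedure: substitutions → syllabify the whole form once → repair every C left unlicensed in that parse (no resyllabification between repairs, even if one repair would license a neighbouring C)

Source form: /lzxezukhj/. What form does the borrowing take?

Substitution: /l/ → /b/, /z/ → /p/, /x/ → /g/, giving /bpgepukhj/.
The consonants /b/, /p/, /h/, /j/ cannot be parsed into a legal (C)V(C) syllable (at most one coda consonant is licensed; onsets are limited to one consonant).
Inserting the epenthetic vowel yields /b/ → /be/, /p/ → /pe/, /h/ → /hu/, /j/ → /ju/.

bepegepukhuju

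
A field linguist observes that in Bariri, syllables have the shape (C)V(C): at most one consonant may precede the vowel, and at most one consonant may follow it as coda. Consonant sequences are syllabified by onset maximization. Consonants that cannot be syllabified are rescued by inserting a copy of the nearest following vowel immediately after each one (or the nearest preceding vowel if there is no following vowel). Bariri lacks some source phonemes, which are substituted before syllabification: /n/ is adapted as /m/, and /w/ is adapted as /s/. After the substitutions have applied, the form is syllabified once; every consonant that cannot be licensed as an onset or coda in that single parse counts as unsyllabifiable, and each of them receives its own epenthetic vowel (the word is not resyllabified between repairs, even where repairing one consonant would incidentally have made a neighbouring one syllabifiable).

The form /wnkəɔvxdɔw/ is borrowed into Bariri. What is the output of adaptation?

Substitution: /w/ → /s/, /n/ → /m/, giving /smkəɔvxdɔs/.
Under (C)V(C), the unsyllabifiable consonants are /s/, /m/, /x/ (at most one coda consonant is licensed; onsets are limited to one consonant).
Inserting the epenthetic vowel yields /s/ → /sə/, /m/ → /mə/, /x/ → /xɔ/.

səməkəɔvxɔdɔs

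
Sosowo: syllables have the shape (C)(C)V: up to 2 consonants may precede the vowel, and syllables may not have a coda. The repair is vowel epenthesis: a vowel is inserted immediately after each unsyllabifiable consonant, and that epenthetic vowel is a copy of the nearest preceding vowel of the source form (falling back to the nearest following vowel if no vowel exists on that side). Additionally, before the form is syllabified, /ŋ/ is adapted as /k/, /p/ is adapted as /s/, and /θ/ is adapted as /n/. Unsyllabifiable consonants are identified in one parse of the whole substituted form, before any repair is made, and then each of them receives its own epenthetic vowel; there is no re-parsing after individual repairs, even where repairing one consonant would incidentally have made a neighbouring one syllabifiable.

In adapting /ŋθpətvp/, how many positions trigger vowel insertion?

After substitution the input is /knsətvs/.
The unsyllabifiable consonants are /k/, /t/, /v/, /s/; each receives one epenthetic vowel.

4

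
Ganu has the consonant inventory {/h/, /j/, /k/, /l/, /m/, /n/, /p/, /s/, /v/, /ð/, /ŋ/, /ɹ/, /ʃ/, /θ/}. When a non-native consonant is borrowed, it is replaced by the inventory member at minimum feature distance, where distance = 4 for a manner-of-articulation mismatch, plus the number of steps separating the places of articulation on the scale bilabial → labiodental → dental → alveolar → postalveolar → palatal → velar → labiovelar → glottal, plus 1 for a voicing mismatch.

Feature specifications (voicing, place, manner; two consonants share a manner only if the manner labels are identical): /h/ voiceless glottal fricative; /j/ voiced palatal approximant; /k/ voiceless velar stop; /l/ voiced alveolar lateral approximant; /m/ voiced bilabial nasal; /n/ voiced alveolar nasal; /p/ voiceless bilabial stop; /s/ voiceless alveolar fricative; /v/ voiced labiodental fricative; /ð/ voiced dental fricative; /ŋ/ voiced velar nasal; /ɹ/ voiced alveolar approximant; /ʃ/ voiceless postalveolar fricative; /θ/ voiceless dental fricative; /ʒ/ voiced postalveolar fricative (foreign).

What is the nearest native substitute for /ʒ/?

ʃ

/ʃ/ is closest: same manner (fricative), place distance 0 (postalveolar→postalveolar), voicing differs (+1); total 1. Next closest is /s/ at distance 2.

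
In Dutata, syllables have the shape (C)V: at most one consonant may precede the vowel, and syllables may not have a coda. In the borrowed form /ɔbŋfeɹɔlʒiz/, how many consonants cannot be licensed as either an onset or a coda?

4

The consonants /b/, /ŋ/, /l/, /z/ cannot be parsed into a legal (C)V syllable (no codas are permitted; onsets are limited to one consonant).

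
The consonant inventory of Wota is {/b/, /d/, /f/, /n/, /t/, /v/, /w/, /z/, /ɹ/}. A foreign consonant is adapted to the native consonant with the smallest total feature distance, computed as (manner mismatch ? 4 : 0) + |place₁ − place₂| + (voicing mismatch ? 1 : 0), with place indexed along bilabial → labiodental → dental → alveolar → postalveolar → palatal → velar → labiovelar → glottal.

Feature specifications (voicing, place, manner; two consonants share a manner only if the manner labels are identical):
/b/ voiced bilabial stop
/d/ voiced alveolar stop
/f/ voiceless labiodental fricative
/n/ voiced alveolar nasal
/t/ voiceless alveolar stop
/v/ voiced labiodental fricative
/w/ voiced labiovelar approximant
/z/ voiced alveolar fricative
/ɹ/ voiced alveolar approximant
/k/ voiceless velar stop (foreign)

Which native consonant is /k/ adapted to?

/t/ is closest: same manner (stop), place distance 3 (velar→alveolar), same voicing; total 3. Next closest is /d/ at distance 4.

t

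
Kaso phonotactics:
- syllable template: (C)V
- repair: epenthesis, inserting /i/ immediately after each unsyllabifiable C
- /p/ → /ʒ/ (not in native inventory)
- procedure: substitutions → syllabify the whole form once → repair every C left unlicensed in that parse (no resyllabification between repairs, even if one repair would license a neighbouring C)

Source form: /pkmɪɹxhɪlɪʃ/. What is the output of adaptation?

Substitution: /p/ → /ʒ/, giving /ʒkmɪɹxhɪlɪʃ/.
Under (C)V, the unsyllabifiable consonants are /ʒ/, /k/, /ɹ/, /x/, /ʃ/ (no codas are permitted; onsets are limited to one consonant).
Epenthesis after each stranded consonant: /ʒ/ → /ʒi/, /k/ → /ki/, /ɹ/ → /ɹi/, /x/ → /xi/, /ʃ/ → /ʃi/.

ʒikimɪɹixihɪlɪʃi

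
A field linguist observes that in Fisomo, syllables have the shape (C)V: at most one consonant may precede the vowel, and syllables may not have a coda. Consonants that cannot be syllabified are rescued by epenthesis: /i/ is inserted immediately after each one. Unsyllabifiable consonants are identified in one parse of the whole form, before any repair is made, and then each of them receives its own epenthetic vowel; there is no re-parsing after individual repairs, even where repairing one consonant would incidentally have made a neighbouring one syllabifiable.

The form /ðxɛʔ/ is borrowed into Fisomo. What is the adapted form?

The consonants /ð/, /ʔ/ cannot be parsed into a legal (C)V syllable (no codas are permitted; onsets are limited to one consonant).
Epenthesis after each stranded consonant: /ð/ → /ði/, /ʔ/ → /ʔi/.

ðixɛʔi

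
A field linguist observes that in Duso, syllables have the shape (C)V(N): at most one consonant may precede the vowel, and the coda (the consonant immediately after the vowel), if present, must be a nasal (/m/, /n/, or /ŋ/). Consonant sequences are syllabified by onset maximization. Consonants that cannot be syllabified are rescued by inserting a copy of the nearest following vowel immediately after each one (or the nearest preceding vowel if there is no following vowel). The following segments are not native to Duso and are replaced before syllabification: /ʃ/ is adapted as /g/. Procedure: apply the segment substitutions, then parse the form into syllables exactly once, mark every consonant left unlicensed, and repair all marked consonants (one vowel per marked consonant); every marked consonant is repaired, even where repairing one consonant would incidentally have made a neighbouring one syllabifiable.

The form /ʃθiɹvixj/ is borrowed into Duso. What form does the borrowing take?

giθiɹivixiji

Substitution: /ʃ/ → /g/, giving /gθiɹvixj/.
Syllabifying with onset maximization leaves /g/, /ɹ/, /x/, /j/ stranded (only a nasal (/m/, /n/, or /ŋ/) is licensed in coda position; onsets are limited to one consonant).
Inserting the epenthetic vowel yields /g/ → /gi/, /ɹ/ → /ɹi/, /x/ → /xi/, /j/ → /ji/.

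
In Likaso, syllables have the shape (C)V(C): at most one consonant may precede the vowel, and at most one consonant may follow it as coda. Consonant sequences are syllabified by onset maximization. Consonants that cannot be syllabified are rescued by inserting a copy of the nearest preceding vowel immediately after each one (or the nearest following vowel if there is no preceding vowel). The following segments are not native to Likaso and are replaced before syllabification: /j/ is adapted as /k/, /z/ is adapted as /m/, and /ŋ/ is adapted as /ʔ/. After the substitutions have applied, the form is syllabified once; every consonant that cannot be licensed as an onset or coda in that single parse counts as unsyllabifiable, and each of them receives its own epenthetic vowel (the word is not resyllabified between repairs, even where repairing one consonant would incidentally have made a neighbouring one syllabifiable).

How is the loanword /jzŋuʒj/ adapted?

Substitution: /j/ → /k/, /z/ → /m/, /ŋ/ → /ʔ/, giving /kmʔuʒk/.
Syllabifying with onset maximization leaves /k/, /m/, /k/ stranded (at most one coda consonant is licensed; onsets are limited to one consonant).
Each unlicensed consonant becomes the onset of a new syllable: /k/ → /ku/, /m/ → /mu/, /k/ → /ku/.

kumuʔuʒku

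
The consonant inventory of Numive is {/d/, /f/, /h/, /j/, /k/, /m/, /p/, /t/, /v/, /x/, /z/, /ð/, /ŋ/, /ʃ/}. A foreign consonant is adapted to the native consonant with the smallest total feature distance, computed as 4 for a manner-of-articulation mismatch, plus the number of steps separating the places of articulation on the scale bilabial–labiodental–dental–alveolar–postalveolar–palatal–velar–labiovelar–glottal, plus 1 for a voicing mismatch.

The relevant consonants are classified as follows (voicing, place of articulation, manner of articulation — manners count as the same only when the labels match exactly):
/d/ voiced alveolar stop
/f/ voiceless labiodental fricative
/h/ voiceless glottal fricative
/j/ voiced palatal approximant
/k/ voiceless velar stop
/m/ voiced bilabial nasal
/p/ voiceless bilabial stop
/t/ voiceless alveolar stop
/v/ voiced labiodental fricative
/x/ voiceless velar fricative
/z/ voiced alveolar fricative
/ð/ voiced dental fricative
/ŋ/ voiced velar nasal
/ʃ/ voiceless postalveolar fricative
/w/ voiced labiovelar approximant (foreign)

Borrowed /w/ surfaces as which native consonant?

/j/ is closest: same manner (approximant), place distance 2 (labiovelar→palatal), same voicing; total 2. Next closest is /ŋ/ at distance 5.

j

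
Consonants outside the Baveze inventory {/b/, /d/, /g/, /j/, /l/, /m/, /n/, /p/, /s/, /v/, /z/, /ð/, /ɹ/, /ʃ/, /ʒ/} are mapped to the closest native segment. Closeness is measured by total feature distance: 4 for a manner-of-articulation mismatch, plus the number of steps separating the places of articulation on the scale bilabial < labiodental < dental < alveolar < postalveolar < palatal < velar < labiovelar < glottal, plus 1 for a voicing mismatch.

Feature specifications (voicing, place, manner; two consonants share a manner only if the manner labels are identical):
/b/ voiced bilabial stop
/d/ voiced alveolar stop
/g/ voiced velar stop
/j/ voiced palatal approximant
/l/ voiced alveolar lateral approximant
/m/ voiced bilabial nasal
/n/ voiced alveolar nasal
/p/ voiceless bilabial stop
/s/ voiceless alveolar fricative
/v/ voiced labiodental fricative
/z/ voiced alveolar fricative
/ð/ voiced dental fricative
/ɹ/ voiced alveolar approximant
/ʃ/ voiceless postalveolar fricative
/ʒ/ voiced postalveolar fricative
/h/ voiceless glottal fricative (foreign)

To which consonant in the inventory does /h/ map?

ʃ

/ʃ/ is closest: same manner (fricative), place distance 4 (glottal→postalveolar), same voicing; total 4. Next closest is /s/ at distance 5.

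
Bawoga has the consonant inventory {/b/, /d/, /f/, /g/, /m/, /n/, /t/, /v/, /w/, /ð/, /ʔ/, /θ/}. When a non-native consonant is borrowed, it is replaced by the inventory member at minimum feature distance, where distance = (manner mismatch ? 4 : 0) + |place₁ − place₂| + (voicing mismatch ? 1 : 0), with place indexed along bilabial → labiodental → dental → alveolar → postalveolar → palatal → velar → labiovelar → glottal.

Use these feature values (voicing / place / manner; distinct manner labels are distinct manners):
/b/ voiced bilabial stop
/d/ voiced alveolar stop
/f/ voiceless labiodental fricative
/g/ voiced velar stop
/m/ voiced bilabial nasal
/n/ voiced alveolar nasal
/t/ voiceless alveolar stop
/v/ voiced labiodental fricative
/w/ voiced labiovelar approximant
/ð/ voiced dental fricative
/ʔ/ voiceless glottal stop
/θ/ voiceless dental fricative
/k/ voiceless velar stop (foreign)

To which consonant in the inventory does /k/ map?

/g/ is closest: same manner (stop), place distance 0 (velar→velar), voicing differs (+1); total 1. Next closest is /ʔ/ at distance 2.

g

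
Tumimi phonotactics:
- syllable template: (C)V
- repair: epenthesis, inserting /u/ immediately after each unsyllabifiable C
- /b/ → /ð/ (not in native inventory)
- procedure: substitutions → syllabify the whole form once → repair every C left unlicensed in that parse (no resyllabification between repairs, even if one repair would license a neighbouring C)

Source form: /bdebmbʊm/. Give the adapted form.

Substitution: /b/ → /ð/, giving /ðdeðmðʊm/.
The consonants /ð/, /ð/, /m/, /m/ cannot be parsed into a legal (C)V syllable (no codas are permitted; onsets are limited to one consonant).
Each unlicensed consonant becomes the onset of a new syllable: /ð/ → /ðu/, /ð/ → /ðu/, /m/ → /mu/, /m/ → /mu/.

ðudeðumuðʊmu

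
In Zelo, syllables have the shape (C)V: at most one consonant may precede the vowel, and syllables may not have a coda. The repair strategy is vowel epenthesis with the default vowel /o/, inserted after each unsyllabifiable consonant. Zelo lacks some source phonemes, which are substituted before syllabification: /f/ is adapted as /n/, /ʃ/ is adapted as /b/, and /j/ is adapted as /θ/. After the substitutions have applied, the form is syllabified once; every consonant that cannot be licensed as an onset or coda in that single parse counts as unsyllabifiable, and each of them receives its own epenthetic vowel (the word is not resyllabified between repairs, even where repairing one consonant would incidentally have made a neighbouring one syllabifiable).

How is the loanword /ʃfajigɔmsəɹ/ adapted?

bonaθigɔmosəɹo

Substitution: /ʃ/ → /b/, /f/ → /n/, /j/ → /θ/, giving /bnaθigɔmsəɹ/.
The consonants /b/, /m/, /ɹ/ cannot be parsed into a legal (C)V syllable (no codas are permitted; onsets are limited to one consonant).
Inserting the epenthetic vowel yields /b/ → /bo/, /m/ → /mo/, /ɹ/ → /ɹo/.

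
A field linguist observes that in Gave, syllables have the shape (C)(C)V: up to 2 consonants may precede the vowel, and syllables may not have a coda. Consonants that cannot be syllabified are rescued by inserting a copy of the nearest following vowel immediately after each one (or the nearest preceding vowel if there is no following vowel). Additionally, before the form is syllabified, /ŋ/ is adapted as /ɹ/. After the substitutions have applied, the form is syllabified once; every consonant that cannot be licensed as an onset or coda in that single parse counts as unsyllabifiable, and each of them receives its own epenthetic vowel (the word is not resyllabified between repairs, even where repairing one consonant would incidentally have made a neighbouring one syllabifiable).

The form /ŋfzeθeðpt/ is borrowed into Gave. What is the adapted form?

Substitution: /ŋ/ → /ɹ/, giving /ɹfzeθeðpt/.
Syllabifying with onset maximization leaves /ɹ/, /ð/, /p/, /t/ stranded (no codas are permitted; onsets may contain at most 2 consonants).
Epenthesis after each stranded consonant: /ɹ/ → /ɹe/, /ð/ → /ðe/, /p/ → /pe/, /t/ → /te/.

ɹefzeθeðepete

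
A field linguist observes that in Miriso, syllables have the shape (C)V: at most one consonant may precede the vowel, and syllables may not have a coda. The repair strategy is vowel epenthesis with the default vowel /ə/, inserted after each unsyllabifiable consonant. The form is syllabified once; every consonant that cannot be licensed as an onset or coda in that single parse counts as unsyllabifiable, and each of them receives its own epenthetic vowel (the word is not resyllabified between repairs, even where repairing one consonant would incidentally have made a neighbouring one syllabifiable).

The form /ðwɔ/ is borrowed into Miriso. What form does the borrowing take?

Syllabifying with onset maximization leaves /ð/ stranded (no codas are permitted; onsets are limited to one consonant).
Epenthesis after each stranded consonant: /ð/ → /ðə/.

ðəwɔ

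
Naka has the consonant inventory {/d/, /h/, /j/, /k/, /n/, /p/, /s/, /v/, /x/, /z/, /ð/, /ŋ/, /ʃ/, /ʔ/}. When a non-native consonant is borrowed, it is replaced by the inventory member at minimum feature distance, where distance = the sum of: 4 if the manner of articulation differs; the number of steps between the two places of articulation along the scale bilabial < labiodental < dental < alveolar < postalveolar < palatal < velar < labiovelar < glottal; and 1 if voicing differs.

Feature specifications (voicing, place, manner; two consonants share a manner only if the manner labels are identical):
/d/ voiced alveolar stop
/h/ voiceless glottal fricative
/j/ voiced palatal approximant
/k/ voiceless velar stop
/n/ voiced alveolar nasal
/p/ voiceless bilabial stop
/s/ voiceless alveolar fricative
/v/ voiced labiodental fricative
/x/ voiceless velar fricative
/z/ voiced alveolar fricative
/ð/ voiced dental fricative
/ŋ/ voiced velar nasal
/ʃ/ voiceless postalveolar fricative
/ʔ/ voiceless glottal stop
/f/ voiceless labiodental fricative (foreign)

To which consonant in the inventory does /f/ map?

v

/v/ is closest: same manner (fricative), place distance 0 (labiodental→labiodental), voicing differs (+1); total 1. Next closest is /s/ at distance 2.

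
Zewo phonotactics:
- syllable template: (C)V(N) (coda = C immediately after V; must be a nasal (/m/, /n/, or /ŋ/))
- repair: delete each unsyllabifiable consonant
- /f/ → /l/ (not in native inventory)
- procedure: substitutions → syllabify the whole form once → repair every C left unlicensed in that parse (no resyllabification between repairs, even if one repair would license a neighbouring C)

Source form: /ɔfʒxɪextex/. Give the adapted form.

ɔxɪete

Substitution: /f/ → /l/, giving /ɔlʒxɪextex/.
Syllabifying with onset maximization leaves /l/, /ʒ/, /x/, /x/ stranded (only a nasal (/m/, /n/, or /ŋ/) is licensed in coda position; onsets are limited to one consonant).
Deletion applies to /l/, /ʒ/, /x/, /x/.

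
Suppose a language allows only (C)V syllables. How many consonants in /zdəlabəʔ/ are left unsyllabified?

The consonants /z/, /ʔ/ cannot be parsed into a legal (C)V syllable (no codas are permitted; onsets are limited to one consonant).

2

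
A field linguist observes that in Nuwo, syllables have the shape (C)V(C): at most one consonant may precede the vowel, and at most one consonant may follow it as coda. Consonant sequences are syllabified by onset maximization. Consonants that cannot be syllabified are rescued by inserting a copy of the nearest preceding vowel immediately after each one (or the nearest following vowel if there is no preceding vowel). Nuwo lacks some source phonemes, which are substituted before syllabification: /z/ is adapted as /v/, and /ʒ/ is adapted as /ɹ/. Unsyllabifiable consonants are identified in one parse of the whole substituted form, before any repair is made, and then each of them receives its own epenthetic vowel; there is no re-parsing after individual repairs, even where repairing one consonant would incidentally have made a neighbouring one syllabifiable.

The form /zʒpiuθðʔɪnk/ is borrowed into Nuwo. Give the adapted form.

viɹipiuθðuʔɪnkɪ

Substitution: /z/ → /v/, /ʒ/ → /ɹ/, giving /vɹpiuθðʔɪnk/.
Under (C)V(C), the unsyllabifiable consonants are /v/, /ɹ/, /ð/, /k/ (at most one coda consonant is licensed; onsets are limited to one consonant).
Inserting the epenthetic vowel yields /v/ → /vi/, /ɹ/ → /ɹi/, /ð/ → /ðu/, /k/ → /kɪ/.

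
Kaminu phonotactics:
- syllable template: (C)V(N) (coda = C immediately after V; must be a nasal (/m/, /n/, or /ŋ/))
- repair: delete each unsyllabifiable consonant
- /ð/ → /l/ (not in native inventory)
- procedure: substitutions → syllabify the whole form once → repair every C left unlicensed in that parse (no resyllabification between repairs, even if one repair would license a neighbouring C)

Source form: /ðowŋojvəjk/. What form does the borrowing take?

Substitution: /ð/ → /l/, giving /lowŋojvəjk/.
Under (C)V(N), the unsyllabifiable consonants are /w/, /j/, /j/, /k/ (only a nasal (/m/, /n/, or /ŋ/) is licensed in coda position; onsets are limited to one consonant).
Deleting the stranded consonants removes /w/, /j/, /j/, /k/.

loŋovə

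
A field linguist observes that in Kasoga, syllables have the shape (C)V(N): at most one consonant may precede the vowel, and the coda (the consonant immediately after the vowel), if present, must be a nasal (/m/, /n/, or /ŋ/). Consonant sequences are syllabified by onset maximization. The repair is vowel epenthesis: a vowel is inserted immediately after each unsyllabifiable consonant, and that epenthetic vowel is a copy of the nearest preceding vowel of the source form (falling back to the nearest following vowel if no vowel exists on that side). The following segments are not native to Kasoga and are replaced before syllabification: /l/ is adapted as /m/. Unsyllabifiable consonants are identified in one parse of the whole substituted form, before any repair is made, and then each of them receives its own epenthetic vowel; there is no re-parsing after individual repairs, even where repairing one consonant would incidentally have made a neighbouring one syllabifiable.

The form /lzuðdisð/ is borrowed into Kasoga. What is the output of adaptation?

Substitution: /l/ → /m/, giving /mzuðdisð/.
Syllabifying with onset maximization leaves /m/, /ð/, /s/, /ð/ stranded (only a nasal (/m/, /n/, or /ŋ/) is licensed in coda position; onsets are limited to one consonant).
Inserting the epenthetic vowel yields /m/ → /mu/, /ð/ → /ðu/, /s/ → /si/, /ð/ → /ði/.

muzuðudisiði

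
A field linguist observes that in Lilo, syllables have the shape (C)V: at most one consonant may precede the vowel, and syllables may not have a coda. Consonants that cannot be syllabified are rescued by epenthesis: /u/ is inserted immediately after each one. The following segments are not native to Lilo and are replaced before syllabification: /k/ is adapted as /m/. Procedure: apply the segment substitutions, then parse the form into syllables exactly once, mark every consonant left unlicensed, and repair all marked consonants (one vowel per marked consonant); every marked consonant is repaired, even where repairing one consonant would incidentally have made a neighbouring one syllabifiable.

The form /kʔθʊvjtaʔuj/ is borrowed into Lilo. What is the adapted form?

muʔuθʊvujutaʔuju

Substitution: /k/ → /m/, giving /mʔθʊvjtaʔuj/.
The consonants /m/, /ʔ/, /v/, /j/, /j/ cannot be parsed into a legal (C)V syllable (no codas are permitted; onsets are limited to one consonant).
Each unlicensed consonant becomes the onset of a new syllable: /m/ → /mu/, /ʔ/ → /ʔu/, /v/ → /vu/, /j/ → /ju/, /j/ → /ju/.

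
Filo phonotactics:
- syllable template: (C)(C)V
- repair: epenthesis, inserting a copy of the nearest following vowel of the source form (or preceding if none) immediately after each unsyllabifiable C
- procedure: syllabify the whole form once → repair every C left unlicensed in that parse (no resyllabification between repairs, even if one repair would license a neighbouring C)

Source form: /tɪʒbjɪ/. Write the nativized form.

tɪʒɪbjɪ

Under (C)(C)V, the unsyllabifiable consonants are /ʒ/ (no codas are permitted; onsets may contain at most 2 consonants).
Each unlicensed consonant becomes the onset of a new syllable: /ʒ/ → /ʒɪ/.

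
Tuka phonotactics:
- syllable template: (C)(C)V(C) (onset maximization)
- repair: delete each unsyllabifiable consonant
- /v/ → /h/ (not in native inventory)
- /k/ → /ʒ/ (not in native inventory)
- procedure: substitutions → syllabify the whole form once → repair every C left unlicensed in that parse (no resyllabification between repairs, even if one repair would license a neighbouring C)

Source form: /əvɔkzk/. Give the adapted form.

əhɔʒ

Substitution: /v/ → /h/, /k/ → /ʒ/, giving /əhɔʒzʒ/.
Under (C)(C)V(C), the unsyllabifiable consonants are /z/, /ʒ/ (at most one coda consonant is licensed; onsets may contain at most 2 consonants).
Deletion applies to /z/, /ʒ/.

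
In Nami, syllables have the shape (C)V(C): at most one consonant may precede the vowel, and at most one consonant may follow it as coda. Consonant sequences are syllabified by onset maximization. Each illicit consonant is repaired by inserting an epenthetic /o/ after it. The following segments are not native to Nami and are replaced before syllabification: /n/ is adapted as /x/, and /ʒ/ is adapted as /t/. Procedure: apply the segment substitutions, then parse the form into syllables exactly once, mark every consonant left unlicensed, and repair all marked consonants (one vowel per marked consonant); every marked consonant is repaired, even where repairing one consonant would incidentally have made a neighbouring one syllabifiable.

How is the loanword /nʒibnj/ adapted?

xotibxojo

Substitution: /n/ → /x/, /ʒ/ → /t/, giving /xtibxj/.
Under (C)V(C), the unsyllabifiable consonants are /x/, /x/, /j/ (at most one coda consonant is licensed; onsets are limited to one consonant).
Epenthesis after each stranded consonant: /x/ → /xo/, /x/ → /xo/, /j/ → /jo/.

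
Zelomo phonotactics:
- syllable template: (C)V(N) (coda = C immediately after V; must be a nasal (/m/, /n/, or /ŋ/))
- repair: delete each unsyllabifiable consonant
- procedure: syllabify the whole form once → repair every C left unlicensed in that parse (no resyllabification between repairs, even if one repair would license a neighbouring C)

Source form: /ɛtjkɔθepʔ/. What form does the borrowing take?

ɛkɔθe

Under (C)V(N), the unsyllabifiable consonants are /t/, /j/, /p/, /ʔ/ (only a nasal (/m/, /n/, or /ŋ/) is licensed in coda position; onsets are limited to one consonant).
Deleting the stranded consonants removes /t/, /j/, /p/, /ʔ/.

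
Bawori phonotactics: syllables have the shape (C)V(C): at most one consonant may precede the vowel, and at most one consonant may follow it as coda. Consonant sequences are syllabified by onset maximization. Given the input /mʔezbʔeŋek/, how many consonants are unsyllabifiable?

2

The consonants /m/, /b/ cannot be parsed into a legal (C)V(C) syllable (at most one coda consonant is licensed; onsets are limited to one consonant).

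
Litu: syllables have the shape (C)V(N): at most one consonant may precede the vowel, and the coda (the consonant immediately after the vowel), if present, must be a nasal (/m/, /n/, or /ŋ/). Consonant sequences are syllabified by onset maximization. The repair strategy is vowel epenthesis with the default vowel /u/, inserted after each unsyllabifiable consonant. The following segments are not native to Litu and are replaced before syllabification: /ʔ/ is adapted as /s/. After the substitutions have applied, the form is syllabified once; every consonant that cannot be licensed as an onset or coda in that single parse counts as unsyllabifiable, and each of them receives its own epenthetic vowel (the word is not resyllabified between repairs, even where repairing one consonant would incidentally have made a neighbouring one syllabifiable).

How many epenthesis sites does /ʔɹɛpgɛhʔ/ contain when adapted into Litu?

After substitution the input is /sɹɛpgɛhs/.
The unsyllabifiable consonants are /s/, /p/, /h/, /s/; each receives one epenthetic vowel.

4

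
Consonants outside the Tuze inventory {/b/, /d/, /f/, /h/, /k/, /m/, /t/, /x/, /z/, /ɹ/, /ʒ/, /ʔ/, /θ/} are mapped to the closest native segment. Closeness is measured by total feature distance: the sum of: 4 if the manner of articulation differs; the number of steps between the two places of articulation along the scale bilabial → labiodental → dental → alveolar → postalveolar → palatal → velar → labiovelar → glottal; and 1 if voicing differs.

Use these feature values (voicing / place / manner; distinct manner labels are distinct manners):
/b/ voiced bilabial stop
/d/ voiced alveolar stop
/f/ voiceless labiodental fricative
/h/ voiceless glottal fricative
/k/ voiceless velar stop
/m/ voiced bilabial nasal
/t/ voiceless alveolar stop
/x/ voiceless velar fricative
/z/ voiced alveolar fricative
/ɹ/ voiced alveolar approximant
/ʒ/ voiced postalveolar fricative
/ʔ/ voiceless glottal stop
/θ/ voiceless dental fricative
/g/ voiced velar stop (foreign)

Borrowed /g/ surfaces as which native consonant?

k

/k/ is closest: same manner (stop), place distance 0 (velar→velar), voicing differs (+1); total 1. Next closest is /d/ at distance 3.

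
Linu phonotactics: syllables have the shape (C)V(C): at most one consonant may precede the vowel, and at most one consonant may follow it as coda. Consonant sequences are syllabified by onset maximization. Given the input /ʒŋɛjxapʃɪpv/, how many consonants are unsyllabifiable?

The consonants /ʒ/, /v/ cannot be parsed into a legal (C)V(C) syllable (at most one coda consonant is licensed; onsets are limited to one consonant).

2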